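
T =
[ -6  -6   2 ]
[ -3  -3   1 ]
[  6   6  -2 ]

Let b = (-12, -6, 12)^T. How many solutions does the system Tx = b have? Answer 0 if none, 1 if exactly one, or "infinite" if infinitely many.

Row reduce the augmented matrix [T | b].
R2 ← R2 − (1/2)·R1: [0, 0, 0, 0]
R3 ← R3 + R1: [0, 0, 0, 0]
The echelon form has 1 nonzero rows, and every pivot lies in the first 3 columns, so rank(T) = rank([T|b]) = 1.
The system is consistent.
rank = 1 < 3 unknowns, so there are infinitely many solutions.

infinite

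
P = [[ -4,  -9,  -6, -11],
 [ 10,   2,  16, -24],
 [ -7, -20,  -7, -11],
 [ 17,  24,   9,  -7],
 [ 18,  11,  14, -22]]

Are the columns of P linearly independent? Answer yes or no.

yes

Row reduce P to echelon form.
R2 ← R2 + (5/2)·R1: [0, -41/2, 1, -103/2]
R3 ← R3 − (7/4)·R1: [0, -17/4, 7/2, 33/4]
R4 ← R4 + (17/4)·R1: [0, -57/4, -33/2, -215/4]
R5 ← R5 + (9/2)·R1: [0, -59/2, -13, -143/2]
R3 ← R3 − (17/82)·R2: [0, 0, 135/41, 776/41]
R4 ← R4 − (57/82)·R2: [0, 0, -705/41, -736/41]
R5 ← R5 − (59/41)·R2: [0, 0, -592/41, 107/41]
R4 ← R4 + (47/9)·R3: [0, 0, 0, 728/9]
R5 ← R5 + (592/135)·R3: [0, 0, 0, 11557/135]
R5 ← R5 − (127/120)·R4: [0, 0, 0, 0]
4 pivots among 4 columns.
Every column is a pivot column, so the columns are linearly independent.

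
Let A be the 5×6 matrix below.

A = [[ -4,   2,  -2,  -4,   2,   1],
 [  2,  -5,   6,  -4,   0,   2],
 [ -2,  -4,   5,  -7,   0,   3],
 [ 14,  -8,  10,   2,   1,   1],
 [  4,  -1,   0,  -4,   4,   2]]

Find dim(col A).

Row reduce to echelon form.
R2 ← R2 + (1/2)·R1: [0, -4, 5, -6, 1, 5/2]
R3 ← R3 − (1/2)·R1: [0, -5, 6, -5, -1, 5/2]
R4 ← R4 + (7/2)·R1: [0, -1, 3, -12, 8, 9/2]
R5 ← R5 + R1: [0, 1, -2, -8, 6, 3]
R3 ← R3 − (5/4)·R2: [0, 0, -1/4, 5/2, -9/4, -5/8]
R4 ← R4 − (1/4)·R2: [0, 0, 7/4, -21/2, 31/4, 31/8]
R5 ← R5 + (1/4)·R2: [0, 0, -3/4, -19/2, 25/4, 29/8]
R4 ← R4 + (7)·R3: [0, 0, 0, 7, -8, -1/2]
R5 ← R5 − (3)·R3: [0, 0, 0, -17, 13, 11/2]
R5 ← R5 + (17/7)·R4: [0, 0, 0, 0, -45/7, 30/7]
Echelon form has 5 nonzero rows, so rank(A) = 5.
The column space has dimension equal to the rank: 5.

5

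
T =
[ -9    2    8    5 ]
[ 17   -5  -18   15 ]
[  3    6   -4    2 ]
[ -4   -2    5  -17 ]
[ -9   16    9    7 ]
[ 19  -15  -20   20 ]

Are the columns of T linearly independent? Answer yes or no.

Row reduce T to echelon form.
R2 ← R2 + (17/9)·R1: [0, -11/9, -26/9, 220/9]
R3 ← R3 + (1/3)·R1: [0, 20/3, -4/3, 11/3]
R4 ← R4 − (4/9)·R1: [0, -26/9, 13/9, -173/9]
R5 ← R5 − R1: [0, 14, 1, 2]
R6 ← R6 + (19/9)·R1: [0, -97/9, -28/9, 275/9]
R3 ← R3 + (60/11)·R2: [0, 0, -188/11, 137]
R4 ← R4 − (26/11)·R2: [0, 0, 91/11, -77]
R5 ← R5 + (126/11)·R2: [0, 0, -353/11, 282]
R6 ← R6 − (97/11)·R2: [0, 0, 246/11, -185]
R4 ← R4 + (91/188)·R3: [0, 0, 0, -2009/188]
R5 ← R5 − (353/188)·R3: [0, 0, 0, 4655/188]
R6 ← R6 + (123/94)·R3: [0, 0, 0, -539/94]
R5 ← R5 + (95/41)·R4: [0, 0, 0, 0]
R6 ← R6 − (22/41)·R4: [0, 0, 0, 0]
4 pivots among 4 columns.
Every column is a pivot column, so the columns are linearly independent.

yes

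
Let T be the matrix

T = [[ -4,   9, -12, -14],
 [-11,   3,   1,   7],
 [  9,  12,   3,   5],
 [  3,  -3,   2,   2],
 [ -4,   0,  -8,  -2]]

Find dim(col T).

4

Row reduce to echelon form.
R2 ← R2 − (11/4)·R1: [0, -87/4, 34, 91/2]
R3 ← R3 + (9/4)·R1: [0, 129/4, -24, -53/2]
R4 ← R4 + (3/4)·R1: [0, 15/4, -7, -17/2]
R5 ← R5 − R1: [0, -9, 4, 12]
R3 ← R3 + (43/29)·R2: [0, 0, 766/29, 1188/29]
R4 ← R4 + (5/29)·R2: [0, 0, -33/29, -19/29]
R5 ← R5 − (12/29)·R2: [0, 0, -292/29, -198/29]
R4 ← R4 + (33/766)·R3: [0, 0, 0, 425/383]
R5 ← R5 + (146/383)·R3: [0, 0, 0, 3366/383]
R5 ← R5 − (198/25)·R4: [0, 0, 0, 0]
Echelon form has 4 nonzero rows, so rank(T) = 4.
The column space has dimension equal to the rank: 4.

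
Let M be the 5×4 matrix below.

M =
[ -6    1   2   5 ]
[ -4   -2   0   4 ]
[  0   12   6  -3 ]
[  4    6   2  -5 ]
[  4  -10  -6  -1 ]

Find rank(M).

Row reduce to echelon form.
R2 ← R2 − (2/3)·R1: [0, -8/3, -4/3, 2/3]
R4 ← R4 + (2/3)·R1: [0, 20/3, 10/3, -5/3]
R5 ← R5 + (2/3)·R1: [0, -28/3, -14/3, 7/3]
R3 ← R3 + (9/2)·R2: [0, 0, 0, 0]
R4 ← R4 + (5/2)·R2: [0, 0, 0, 0]
R5 ← R5 − (7/2)·R2: [0, 0, 0, 0]
Echelon form has 2 nonzero rows, so rank(M) = 2.

2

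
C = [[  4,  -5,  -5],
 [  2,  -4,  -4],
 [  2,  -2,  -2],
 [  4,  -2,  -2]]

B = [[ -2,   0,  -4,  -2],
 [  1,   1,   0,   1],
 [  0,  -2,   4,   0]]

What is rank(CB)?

First compute CB:
[[-13,   5, -36, -13],
 [ -8,   4, -24,  -8],
 [ -6,   2, -16,  -6],
 [-10,   2, -24, -10]]
Now row reduce the product.
R2 ← R2 − (8/13)·R1: [0, 12/13, -24/13, 0]
R3 ← R3 − (6/13)·R1: [0, -4/13, 8/13, 0]
R4 ← R4 − (10/13)·R1: [0, -24/13, 48/13, 0]
R3 ← R3 + (1/3)·R2: [0, 0, 0, 0]
R4 ← R4 + (2)·R2: [0, 0, 0, 0]
2 nonzero rows, so rank(CB) = 2.

2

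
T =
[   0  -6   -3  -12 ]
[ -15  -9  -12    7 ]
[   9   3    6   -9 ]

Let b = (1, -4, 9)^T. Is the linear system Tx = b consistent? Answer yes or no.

Row reduce the augmented matrix [T | b].
Swap R1 ↔ R2
R3 ← R3 + (3/5)·R1: [0, -12/5, -6/5, -24/5, 33/5]
R3 ← R3 − (2/5)·R2: [0, 0, 0, 0, 31/5]
The echelon form has 3 nonzero rows; the last pivot sits in the augmented column, so rank(T) = 2 but rank([T|b]) = 3.
Since the ranks differ, the system is inconsistent.

no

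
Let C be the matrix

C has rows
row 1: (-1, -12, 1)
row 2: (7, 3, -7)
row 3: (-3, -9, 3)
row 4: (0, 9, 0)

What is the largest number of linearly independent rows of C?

2

Row reduce to echelon form.
R2 ← R2 + (7)·R1: [0, -81, 0]
R3 ← R3 − (3)·R1: [0, 27, 0]
R3 ← R3 + (1/3)·R2: [0, 0, 0]
R4 ← R4 + (1/9)·R2: [0, 0, 0]
Echelon form has 2 nonzero rows, so rank(C) = 2.
The rank gives the maximum number of linearly independent rows: 2.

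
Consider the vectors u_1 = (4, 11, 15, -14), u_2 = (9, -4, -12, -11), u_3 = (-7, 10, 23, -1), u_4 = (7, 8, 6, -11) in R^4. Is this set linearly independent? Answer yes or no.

yes

Form the matrix with these vectors as rows and row reduce.
R2 ← R2 − (9/4)·R1: [0, -115/4, -183/4, 41/2]
R3 ← R3 + (7/4)·R1: [0, 117/4, 197/4, -51/2]
R4 ← R4 − (7/4)·R1: [0, -45/4, -81/4, 27/2]
R3 ← R3 + (117/115)·R2: [0, 0, 311/115, -534/115]
R4 ← R4 − (9/23)·R2: [0, 0, -54/23, 126/23]
R4 ← R4 + (270/311)·R3: [0, 0, 0, 450/311]
4 nonzero rows, so the 4 vectors span a space of dimension 4.
Since 4 = 4, the vectors are linearly independent.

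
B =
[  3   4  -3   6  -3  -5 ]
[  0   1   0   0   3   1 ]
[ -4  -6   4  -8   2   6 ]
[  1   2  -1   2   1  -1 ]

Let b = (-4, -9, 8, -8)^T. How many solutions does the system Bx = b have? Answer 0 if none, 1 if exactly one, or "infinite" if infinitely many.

Row reduce the augmented matrix [B | b].
R3 ← R3 + (4/3)·R1: [0, -2/3, 0, 0, -2, -2/3, 8/3]
R4 ← R4 − (1/3)·R1: [0, 2/3, 0, 0, 2, 2/3, -20/3]
R3 ← R3 + (2/3)·R2: [0, 0, 0, 0, 0, 0, -10/3]
R4 ← R4 − (2/3)·R2: [0, 0, 0, 0, 0, 0, -2/3]
R4 ← R4 − (1/5)·R3: [0, 0, 0, 0, 0, 0, 0]
The echelon form has 3 nonzero rows; the last pivot sits in the augmented column, so rank(B) = 2 but rank([B|b]) = 3.
Since the ranks differ, the system is inconsistent.
It has no solutions.

0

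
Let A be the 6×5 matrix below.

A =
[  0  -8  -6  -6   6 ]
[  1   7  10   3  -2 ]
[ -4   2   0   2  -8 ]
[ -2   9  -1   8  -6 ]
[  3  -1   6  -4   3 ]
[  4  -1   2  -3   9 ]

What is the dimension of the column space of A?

5

Row reduce to echelon form.
Swap R1 ↔ R2
R3 ← R3 + (4)·R1: [0, 30, 40, 14, -16]
R4 ← R4 + (2)·R1: [0, 23, 19, 14, -10]
R5 ← R5 − (3)·R1: [0, -22, -24, -13, 9]
R6 ← R6 − (4)·R1: [0, -29, -38, -15, 17]
R3 ← R3 + (15/4)·R2: [0, 0, 35/2, -17/2, 13/2]
R4 ← R4 + (23/8)·R2: [0, 0, 7/4, -13/4, 29/4]
R5 ← R5 − (11/4)·R2: [0, 0, -15/2, 7/2, -15/2]
R6 ← R6 − (29/8)·R2: [0, 0, -65/4, 27/4, -19/4]
R4 ← R4 − (1/10)·R3: [0, 0, 0, -12/5, 33/5]
R5 ← R5 + (3/7)·R3: [0, 0, 0, -1/7, -33/7]
R6 ← R6 + (13/14)·R3: [0, 0, 0, -8/7, 9/7]
R5 ← R5 − (5/84)·R4: [0, 0, 0, 0, -143/28]
R6 ← R6 − (10/21)·R4: [0, 0, 0, 0, -13/7]
R6 ← R6 − (4/11)·R5: [0, 0, 0, 0, 0]
Echelon form has 5 nonzero rows, so rank(A) = 5.
The column space has dimension equal to the rank: 5.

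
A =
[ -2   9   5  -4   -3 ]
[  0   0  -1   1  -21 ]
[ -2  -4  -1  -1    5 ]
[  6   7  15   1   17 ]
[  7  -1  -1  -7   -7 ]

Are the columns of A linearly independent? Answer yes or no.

Row reduce A to echelon form.
R3 ← R3 − R1: [0, -13, -6, 3, 8]
R4 ← R4 + (3)·R1: [0, 34, 30, -11, 8]
R5 ← R5 + (7/2)·R1: [0, 61/2, 33/2, -21, -35/2]
Swap R2 ↔ R3
R4 ← R4 + (34/13)·R2: [0, 0, 186/13, -41/13, 376/13]
R5 ← R5 + (61/26)·R2: [0, 0, 63/26, -363/26, 33/26]
R4 ← R4 + (186/13)·R3: [0, 0, 0, 145/13, -3530/13]
R5 ← R5 + (63/26)·R3: [0, 0, 0, -150/13, -645/13]
R5 ← R5 + (30/29)·R4: [0, 0, 0, 0, -9585/29]
5 pivots among 5 columns.
Every column is a pivot column, so the columns are linearly independent.

yes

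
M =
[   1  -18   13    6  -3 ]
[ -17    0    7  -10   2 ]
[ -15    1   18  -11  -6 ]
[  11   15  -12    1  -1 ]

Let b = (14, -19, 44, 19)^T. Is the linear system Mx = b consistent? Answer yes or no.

yes

Row reduce the augmented matrix [M | b].
R2 ← R2 + (17)·R1: [0, -306, 228, 92, -49, 219]
R3 ← R3 + (15)·R1: [0, -269, 213, 79, -51, 254]
R4 ← R4 − (11)·R1: [0, 213, -155, -65, 32, -135]
R3 ← R3 − (269/306)·R2: [0, 0, 641/51, -287/153, -2425/306, 6271/102]
R4 ← R4 + (71/102)·R2: [0, 0, 63/17, -49/51, -215/102, 593/34]
R4 ← R4 − (189/641)·R3: [0, 0, 0, -784/1923, 440/1923, -440/641]
The echelon form has 4 nonzero rows, and every pivot lies in the first 5 columns, so rank(M) = rank([M|b]) = 4.
The system is consistent.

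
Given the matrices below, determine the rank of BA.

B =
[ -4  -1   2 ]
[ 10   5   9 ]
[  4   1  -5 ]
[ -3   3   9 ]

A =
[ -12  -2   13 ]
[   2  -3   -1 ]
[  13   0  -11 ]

3

First compute BA:
[[ 72,  11, -73],
 [  7, -35,  26],
 [-111, -11, 106],
 [159,  -3, -141]]
Now row reduce the product.
R2 ← R2 − (7/72)·R1: [0, -2597/72, 2383/72]
R3 ← R3 + (37/24)·R1: [0, 143/24, -157/24]
R4 ← R4 − (53/24)·R1: [0, -655/24, 485/24]
R3 ← R3 + (429/2597)·R2: [0, 0, -2790/2597]
R4 ← R4 − (1965/2597)·R2: [0, 0, -12555/2597]
R4 ← R4 − (9/2)·R3: [0, 0, 0]
3 nonzero rows, so rank(BA) = 3.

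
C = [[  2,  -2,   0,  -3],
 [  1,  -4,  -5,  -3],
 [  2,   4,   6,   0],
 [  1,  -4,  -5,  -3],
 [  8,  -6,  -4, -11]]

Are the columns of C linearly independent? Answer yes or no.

no

Row reduce C to echelon form.
R2 ← R2 − (1/2)·R1: [0, -3, -5, -3/2]
R3 ← R3 − R1: [0, 6, 6, 3]
R4 ← R4 − (1/2)·R1: [0, -3, -5, -3/2]
R5 ← R5 − (4)·R1: [0, 2, -4, 1]
R3 ← R3 + (2)·R2: [0, 0, -4, 0]
R4 ← R4 − R2: [0, 0, 0, 0]
R5 ← R5 + (2/3)·R2: [0, 0, -22/3, 0]
R5 ← R5 − (11/6)·R3: [0, 0, 0, 0]
3 pivots among 4 columns.
Only 3 < 4 pivot columns, so the columns are linearly dependent.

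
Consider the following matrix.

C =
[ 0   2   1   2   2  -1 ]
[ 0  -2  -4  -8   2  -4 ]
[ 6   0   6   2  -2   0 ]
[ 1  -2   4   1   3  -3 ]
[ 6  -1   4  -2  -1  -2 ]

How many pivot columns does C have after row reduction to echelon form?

Row reduce to echelon form.
Swap R1 ↔ R3
R4 ← R4 − (1/6)·R1: [0, -2, 3, 2/3, 10/3, -3]
R5 ← R5 − R1: [0, -1, -2, -4, 1, -2]
R3 ← R3 + R2: [0, 0, -3, -6, 4, -5]
R4 ← R4 − R2: [0, 0, 7, 26/3, 4/3, 1]
R5 ← R5 − (1/2)·R2: [0, 0, 0, 0, 0, 0]
R4 ← R4 + (7/3)·R3: [0, 0, 0, -16/3, 32/3, -32/3]
Echelon form has 4 nonzero rows, so rank(C) = 4.
Each nonzero row contributes one pivot column: 4 pivot columns.

4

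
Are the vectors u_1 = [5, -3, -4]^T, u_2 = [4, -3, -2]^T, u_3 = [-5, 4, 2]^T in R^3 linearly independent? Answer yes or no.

no

Form the matrix with these vectors as rows and row reduce.
R2 ← R2 − (4/5)·R1: [0, -3/5, 6/5]
R3 ← R3 + R1: [0, 1, -2]
R3 ← R3 + (5/3)·R2: [0, 0, 0]
2 nonzero rows, so the 3 vectors span a space of dimension 2.
Since 2 < 3, the vectors are linearly dependent.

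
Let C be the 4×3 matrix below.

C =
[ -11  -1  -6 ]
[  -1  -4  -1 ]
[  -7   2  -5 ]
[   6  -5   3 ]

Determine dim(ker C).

Row reduce to echelon form.
R2 ← R2 − (1/11)·R1: [0, -43/11, -5/11]
R3 ← R3 − (7/11)·R1: [0, 29/11, -13/11]
R4 ← R4 + (6/11)·R1: [0, -61/11, -3/11]
R3 ← R3 + (29/43)·R2: [0, 0, -64/43]
R4 ← R4 − (61/43)·R2: [0, 0, 16/43]
R4 ← R4 + (1/4)·R3: [0, 0, 0]
3 nonzero rows, so rank(C) = 3.
C has 3 columns; by rank–nullity, nullity = 3 − 3 = 0.

0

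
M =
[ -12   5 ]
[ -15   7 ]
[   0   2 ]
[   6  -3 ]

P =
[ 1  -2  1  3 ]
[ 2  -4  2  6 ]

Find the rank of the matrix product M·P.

First compute MP:
[[ -2,   4,  -2,  -6],
 [ -1,   2,  -1,  -3],
 [  4,  -8,   4,  12],
 [  0,   0,   0,   0]]
Now row reduce the product.
R2 ← R2 − (1/2)·R1: [0, 0, 0, 0]
R3 ← R3 + (2)·R1: [0, 0, 0, 0]
1 nonzero row, so rank(MP) = 1.

1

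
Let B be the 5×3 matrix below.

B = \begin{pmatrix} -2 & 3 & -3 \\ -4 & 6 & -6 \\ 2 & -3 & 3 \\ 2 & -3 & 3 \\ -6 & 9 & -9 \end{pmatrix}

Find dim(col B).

1

Row reduce to echelon form.
R2 ← R2 − (2)·R1: [0, 0, 0]
R3 ← R3 + R1: [0, 0, 0]
R4 ← R4 + R1: [0, 0, 0]
R5 ← R5 − (3)·R1: [0, 0, 0]
Echelon form has 1 nonzero row, so rank(B) = 1.
The column space has dimension equal to the rank: 1.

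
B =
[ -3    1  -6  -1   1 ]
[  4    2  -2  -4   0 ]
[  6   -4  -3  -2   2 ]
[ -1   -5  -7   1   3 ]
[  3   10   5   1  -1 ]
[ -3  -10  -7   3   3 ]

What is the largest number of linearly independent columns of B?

Row reduce to echelon form.
R2 ← R2 + (4/3)·R1: [0, 10/3, -10, -16/3, 4/3]
R3 ← R3 + (2)·R1: [0, -2, -15, -4, 4]
R4 ← R4 − (1/3)·R1: [0, -16/3, -5, 4/3, 8/3]
R5 ← R5 + R1: [0, 11, -1, 0, 0]
R6 ← R6 − R1: [0, -11, -1, 4, 2]
R3 ← R3 + (3/5)·R2: [0, 0, -21, -36/5, 24/5]
R4 ← R4 + (8/5)·R2: [0, 0, -21, -36/5, 24/5]
R5 ← R5 − (33/10)·R2: [0, 0, 32, 88/5, -22/5]
R6 ← R6 + (33/10)·R2: [0, 0, -34, -68/5, 32/5]
R4 ← R4 − R3: [0, 0, 0, 0, 0]
R5 ← R5 + (32/21)·R3: [0, 0, 0, 232/35, 102/35]
R6 ← R6 − (34/21)·R3: [0, 0, 0, -68/35, -48/35]
Swap R4 ↔ R5
R6 ← R6 + (17/58)·R4: [0, 0, 0, 0, -15/29]
Swap R5 ↔ R6
Echelon form has 5 nonzero rows, so rank(B) = 5.
The rank gives the maximum number of linearly independent columns: 5.

5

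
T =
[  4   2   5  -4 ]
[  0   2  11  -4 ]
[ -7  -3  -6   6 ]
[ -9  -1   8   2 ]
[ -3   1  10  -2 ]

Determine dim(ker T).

2

Row reduce to echelon form.
R3 ← R3 + (7/4)·R1: [0, 1/2, 11/4, -1]
R4 ← R4 + (9/4)·R1: [0, 7/2, 77/4, -7]
R5 ← R5 + (3/4)·R1: [0, 5/2, 55/4, -5]
R3 ← R3 − (1/4)·R2: [0, 0, 0, 0]
R4 ← R4 − (7/4)·R2: [0, 0, 0, 0]
R5 ← R5 − (5/4)·R2: [0, 0, 0, 0]
2 nonzero rows, so rank(T) = 2.
T has 4 columns; by rank–nullity, nullity = 4 − 2 = 2.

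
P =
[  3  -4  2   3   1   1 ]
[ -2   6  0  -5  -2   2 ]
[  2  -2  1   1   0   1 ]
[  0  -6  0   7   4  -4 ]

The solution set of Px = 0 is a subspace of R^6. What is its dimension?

3

Row reduce to echelon form.
R2 ← R2 + (2/3)·R1: [0, 10/3, 4/3, -3, -4/3, 8/3]
R3 ← R3 − (2/3)·R1: [0, 2/3, -1/3, -1, -2/3, 1/3]
R3 ← R3 − (1/5)·R2: [0, 0, -3/5, -2/5, -2/5, -1/5]
R4 ← R4 + (9/5)·R2: [0, 0, 12/5, 8/5, 8/5, 4/5]
R4 ← R4 + (4)·R3: [0, 0, 0, 0, 0, 0]
3 nonzero rows, so rank(P) = 3.
P has 6 columns; by rank–nullity, nullity = 6 − 3 = 3.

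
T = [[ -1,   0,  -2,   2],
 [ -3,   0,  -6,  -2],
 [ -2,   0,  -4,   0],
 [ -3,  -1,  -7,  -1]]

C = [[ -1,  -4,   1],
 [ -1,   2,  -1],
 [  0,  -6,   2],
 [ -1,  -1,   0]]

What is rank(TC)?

2

First compute TC:
[[ -1,  14,  -5],
 [  5,  50, -15],
 [  2,  32, -10],
 [  5,  53, -16]]
Now row reduce the product.
R2 ← R2 + (5)·R1: [0, 120, -40]
R3 ← R3 + (2)·R1: [0, 60, -20]
R4 ← R4 + (5)·R1: [0, 123, -41]
R3 ← R3 − (1/2)·R2: [0, 0, 0]
R4 ← R4 − (41/40)·R2: [0, 0, 0]
2 nonzero rows, so rank(TC) = 2.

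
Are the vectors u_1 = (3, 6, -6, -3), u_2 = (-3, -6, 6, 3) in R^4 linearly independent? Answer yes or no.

Form the matrix with these vectors as rows and row reduce.
R2 ← R2 + R1: [0, 0, 0, 0]
1 nonzero row, so the 2 vectors span a space of dimension 1.
Since 1 < 2, the vectors are linearly dependent.

no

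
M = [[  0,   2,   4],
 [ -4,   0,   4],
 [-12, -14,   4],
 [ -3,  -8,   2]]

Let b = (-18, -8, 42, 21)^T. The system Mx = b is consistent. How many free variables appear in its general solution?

Row reduce the augmented matrix [M | b].
Swap R1 ↔ R2
R3 ← R3 − (3)·R1: [0, -14, -8, 66]
R4 ← R4 − (3/4)·R1: [0, -8, -1, 27]
R3 ← R3 + (7)·R2: [0, 0, 20, -60]
R4 ← R4 + (4)·R2: [0, 0, 15, -45]
R4 ← R4 − (3/4)·R3: [0, 0, 0, 0]
The echelon form has 3 nonzero rows, and every pivot lies in the first 3 columns, so rank(M) = rank([M|b]) = 3.
The system is consistent.
Free variables = (unknowns) − (rank) = 3 − 3 = 0.

0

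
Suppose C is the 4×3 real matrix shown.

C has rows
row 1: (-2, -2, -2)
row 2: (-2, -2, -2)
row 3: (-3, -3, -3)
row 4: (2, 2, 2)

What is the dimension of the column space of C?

1

Row reduce to echelon form.
R2 ← R2 − R1: [0, 0, 0]
R3 ← R3 − (3/2)·R1: [0, 0, 0]
R4 ← R4 + R1: [0, 0, 0]
Echelon form has 1 nonzero row, so rank(C) = 1.
The column space has dimension equal to the rank: 1.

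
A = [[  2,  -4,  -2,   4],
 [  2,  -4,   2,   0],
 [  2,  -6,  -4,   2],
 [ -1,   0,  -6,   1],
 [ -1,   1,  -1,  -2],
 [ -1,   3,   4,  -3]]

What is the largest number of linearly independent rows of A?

3

Row reduce to echelon form.
R2 ← R2 − R1: [0, 0, 4, -4]
R3 ← R3 − R1: [0, -2, -2, -2]
R4 ← R4 + (1/2)·R1: [0, -2, -7, 3]
R5 ← R5 + (1/2)·R1: [0, -1, -2, 0]
R6 ← R6 + (1/2)·R1: [0, 1, 3, -1]
Swap R2 ↔ R3
R4 ← R4 − R2: [0, 0, -5, 5]
R5 ← R5 − (1/2)·R2: [0, 0, -1, 1]
R6 ← R6 + (1/2)·R2: [0, 0, 2, -2]
R4 ← R4 + (5/4)·R3: [0, 0, 0, 0]
R5 ← R5 + (1/4)·R3: [0, 0, 0, 0]
R6 ← R6 − (1/2)·R3: [0, 0, 0, 0]
Echelon form has 3 nonzero rows, so rank(A) = 3.
The rank gives the maximum number of linearly independent rows: 3.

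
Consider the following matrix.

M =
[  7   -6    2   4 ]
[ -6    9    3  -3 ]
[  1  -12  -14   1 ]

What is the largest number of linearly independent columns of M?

3

Row reduce to echelon form.
R2 ← R2 + (6/7)·R1: [0, 27/7, 33/7, 3/7]
R3 ← R3 − (1/7)·R1: [0, -78/7, -100/7, 3/7]
R3 ← R3 + (26/9)·R2: [0, 0, -2/3, 5/3]
Echelon form has 3 nonzero rows, so rank(M) = 3.
The rank gives the maximum number of linearly independent columns: 3.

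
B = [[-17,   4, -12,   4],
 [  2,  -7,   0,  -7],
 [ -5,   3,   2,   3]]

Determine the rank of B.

3

Row reduce to echelon form.
R2 ← R2 + (2/17)·R1: [0, -111/17, -24/17, -111/17]
R3 ← R3 − (5/17)·R1: [0, 31/17, 94/17, 31/17]
R3 ← R3 + (31/111)·R2: [0, 0, 190/37, 0]
Echelon form has 3 nonzero rows, so rank(B) = 3.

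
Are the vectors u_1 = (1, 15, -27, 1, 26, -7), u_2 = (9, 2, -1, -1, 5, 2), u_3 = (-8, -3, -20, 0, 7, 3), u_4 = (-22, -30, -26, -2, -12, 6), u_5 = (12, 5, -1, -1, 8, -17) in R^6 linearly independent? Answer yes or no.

Form the matrix with these vectors as rows and row reduce.
R2 ← R2 − (9)·R1: [0, -133, 242, -10, -229, 65]
R3 ← R3 + (8)·R1: [0, 117, -236, 8, 215, -53]
R4 ← R4 + (22)·R1: [0, 300, -620, 20, 560, -148]
R5 ← R5 − (12)·R1: [0, -175, 323, -13, -304, 67]
R3 ← R3 + (117/133)·R2: [0, 0, -3074/133, -106/133, 1802/133, 556/133]
R4 ← R4 + (300/133)·R2: [0, 0, -9860/133, -340/133, 5780/133, -184/133]
R5 ← R5 − (25/19)·R2: [0, 0, 87/19, 3/19, -51/19, -352/19]
R4 ← R4 − (170/53)·R3: [0, 0, 0, 0, 0, -784/53]
R5 ← R5 + (21/106)·R3: [0, 0, 0, 0, 0, -938/53]
R5 ← R5 − (67/56)·R4: [0, 0, 0, 0, 0, 0]
4 nonzero rows, so the 5 vectors span a space of dimension 4.
Since 4 < 5, the vectors are linearly dependent.

no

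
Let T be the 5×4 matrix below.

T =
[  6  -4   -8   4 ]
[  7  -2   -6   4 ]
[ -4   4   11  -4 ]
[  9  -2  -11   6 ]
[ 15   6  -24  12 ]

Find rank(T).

3

Row reduce to echelon form.
R2 ← R2 − (7/6)·R1: [0, 8/3, 10/3, -2/3]
R3 ← R3 + (2/3)·R1: [0, 4/3, 17/3, -4/3]
R4 ← R4 − (3/2)·R1: [0, 4, 1, 0]
R5 ← R5 − (5/2)·R1: [0, 16, -4, 2]
R3 ← R3 − (1/2)·R2: [0, 0, 4, -1]
R4 ← R4 − (3/2)·R2: [0, 0, -4, 1]
R5 ← R5 − (6)·R2: [0, 0, -24, 6]
R4 ← R4 + R3: [0, 0, 0, 0]
R5 ← R5 + (6)·R3: [0, 0, 0, 0]
Echelon form has 3 nonzero rows, so rank(T) = 3.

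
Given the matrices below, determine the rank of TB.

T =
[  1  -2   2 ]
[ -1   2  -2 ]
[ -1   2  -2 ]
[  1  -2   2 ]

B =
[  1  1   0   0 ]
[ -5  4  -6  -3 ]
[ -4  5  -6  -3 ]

1

First compute TB:
[[  3,   3,   0,   0],
 [ -3,  -3,   0,   0],
 [ -3,  -3,   0,   0],
 [  3,   3,   0,   0]]
Now row reduce the product.
R2 ← R2 + R1: [0, 0, 0, 0]
R3 ← R3 + R1: [0, 0, 0, 0]
R4 ← R4 − R1: [0, 0, 0, 0]
1 nonzero row, so rank(TB) = 1.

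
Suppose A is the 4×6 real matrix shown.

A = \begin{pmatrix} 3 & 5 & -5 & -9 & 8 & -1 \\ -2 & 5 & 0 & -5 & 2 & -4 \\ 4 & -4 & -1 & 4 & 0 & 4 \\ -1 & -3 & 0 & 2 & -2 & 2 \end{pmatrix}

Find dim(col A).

Row reduce to echelon form.
R2 ← R2 + (2/3)·R1: [0, 25/3, -10/3, -11, 22/3, -14/3]
R3 ← R3 − (4/3)·R1: [0, -32/3, 17/3, 16, -32/3, 16/3]
R4 ← R4 + (1/3)·R1: [0, -4/3, -5/3, -1, 2/3, 5/3]
R3 ← R3 + (32/25)·R2: [0, 0, 7/5, 48/25, -32/25, -16/25]
R4 ← R4 + (4/25)·R2: [0, 0, -11/5, -69/25, 46/25, 23/25]
R4 ← R4 + (11/7)·R3: [0, 0, 0, 9/35, -6/35, -3/35]
Echelon form has 4 nonzero rows, so rank(A) = 4.
The column space has dimension equal to the rank: 4.

4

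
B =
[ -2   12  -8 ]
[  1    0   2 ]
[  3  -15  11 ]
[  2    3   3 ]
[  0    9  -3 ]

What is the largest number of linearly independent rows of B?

Row reduce to echelon form.
R2 ← R2 + (1/2)·R1: [0, 6, -2]
R3 ← R3 + (3/2)·R1: [0, 3, -1]
R4 ← R4 + R1: [0, 15, -5]
R3 ← R3 − (1/2)·R2: [0, 0, 0]
R4 ← R4 − (5/2)·R2: [0, 0, 0]
R5 ← R5 − (3/2)·R2: [0, 0, 0]
Echelon form has 2 nonzero rows, so rank(B) = 2.
The rank gives the maximum number of linearly independent rows: 2.

2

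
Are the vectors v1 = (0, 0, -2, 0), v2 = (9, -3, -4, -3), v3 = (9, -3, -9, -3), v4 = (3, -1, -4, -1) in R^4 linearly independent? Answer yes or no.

Form the matrix with these vectors as rows and row reduce.
Swap R1 ↔ R2
R3 ← R3 − R1: [0, 0, -5, 0]
R4 ← R4 − (1/3)·R1: [0, 0, -8/3, 0]
R3 ← R3 − (5/2)·R2: [0, 0, 0, 0]
R4 ← R4 − (4/3)·R2: [0, 0, 0, 0]
2 nonzero rows, so the 4 vectors span a space of dimension 2.
Since 2 < 4, the vectors are linearly dependent.

no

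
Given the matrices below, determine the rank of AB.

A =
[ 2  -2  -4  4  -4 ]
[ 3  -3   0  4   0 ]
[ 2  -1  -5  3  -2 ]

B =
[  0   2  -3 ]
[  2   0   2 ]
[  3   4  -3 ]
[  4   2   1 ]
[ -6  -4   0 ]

2

First compute AB:
[[ 24,  12,   6],
 [ 10,  14, -11],
 [  7,  -2,  10]]
Now row reduce the product.
R2 ← R2 − (5/12)·R1: [0, 9, -27/2]
R3 ← R3 − (7/24)·R1: [0, -11/2, 33/4]
R3 ← R3 + (11/18)·R2: [0, 0, 0]
2 nonzero rows, so rank(AB) = 2.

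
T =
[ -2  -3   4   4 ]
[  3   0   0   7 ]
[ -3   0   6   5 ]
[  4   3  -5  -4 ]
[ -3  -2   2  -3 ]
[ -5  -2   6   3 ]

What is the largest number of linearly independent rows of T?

4

Row reduce to echelon form.
R2 ← R2 + (3/2)·R1: [0, -9/2, 6, 13]
R3 ← R3 − (3/2)·R1: [0, 9/2, 0, -1]
R4 ← R4 + (2)·R1: [0, -3, 3, 4]
R5 ← R5 − (3/2)·R1: [0, 5/2, -4, -9]
R6 ← R6 − (5/2)·R1: [0, 11/2, -4, -7]
R3 ← R3 + R2: [0, 0, 6, 12]
R4 ← R4 − (2/3)·R2: [0, 0, -1, -14/3]
R5 ← R5 + (5/9)·R2: [0, 0, -2/3, -16/9]
R6 ← R6 + (11/9)·R2: [0, 0, 10/3, 80/9]
R4 ← R4 + (1/6)·R3: [0, 0, 0, -8/3]
R5 ← R5 + (1/9)·R3: [0, 0, 0, -4/9]
R6 ← R6 − (5/9)·R3: [0, 0, 0, 20/9]
R5 ← R5 − (1/6)·R4: [0, 0, 0, 0]
R6 ← R6 + (5/6)·R4: [0, 0, 0, 0]
Echelon form has 4 nonzero rows, so rank(T) = 4.
The rank gives the maximum number of linearly independent rows: 4.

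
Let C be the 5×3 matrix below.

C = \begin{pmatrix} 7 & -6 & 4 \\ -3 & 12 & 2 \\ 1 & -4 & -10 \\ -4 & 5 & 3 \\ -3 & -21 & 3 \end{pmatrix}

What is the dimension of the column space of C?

3

Row reduce to echelon form.
R2 ← R2 + (3/7)·R1: [0, 66/7, 26/7]
R3 ← R3 − (1/7)·R1: [0, -22/7, -74/7]
R4 ← R4 + (4/7)·R1: [0, 11/7, 37/7]
R5 ← R5 + (3/7)·R1: [0, -165/7, 33/7]
R3 ← R3 + (1/3)·R2: [0, 0, -28/3]
R4 ← R4 − (1/6)·R2: [0, 0, 14/3]
R5 ← R5 + (5/2)·R2: [0, 0, 14]
R4 ← R4 + (1/2)·R3: [0, 0, 0]
R5 ← R5 + (3/2)·R3: [0, 0, 0]
Echelon form has 3 nonzero rows, so rank(C) = 3.
The column space has dimension equal to the rank: 3.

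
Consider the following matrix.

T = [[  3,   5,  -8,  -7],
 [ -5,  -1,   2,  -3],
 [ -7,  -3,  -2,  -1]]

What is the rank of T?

Row reduce to echelon form.
R2 ← R2 + (5/3)·R1: [0, 22/3, -34/3, -44/3]
R3 ← R3 + (7/3)·R1: [0, 26/3, -62/3, -52/3]
R3 ← R3 − (13/11)·R2: [0, 0, -80/11, 0]
Echelon form has 3 nonzero rows, so rank(T) = 3.

3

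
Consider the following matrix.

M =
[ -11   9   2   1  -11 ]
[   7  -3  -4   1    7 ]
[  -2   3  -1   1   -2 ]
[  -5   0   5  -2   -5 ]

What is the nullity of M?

Row reduce to echelon form.
R2 ← R2 + (7/11)·R1: [0, 30/11, -30/11, 18/11, 0]
R3 ← R3 − (2/11)·R1: [0, 15/11, -15/11, 9/11, 0]
R4 ← R4 − (5/11)·R1: [0, -45/11, 45/11, -27/11, 0]
R3 ← R3 − (1/2)·R2: [0, 0, 0, 0, 0]
R4 ← R4 + (3/2)·R2: [0, 0, 0, 0, 0]
2 nonzero rows, so rank(M) = 2.
M has 5 columns; by rank–nullity, nullity = 5 − 2 = 3.

3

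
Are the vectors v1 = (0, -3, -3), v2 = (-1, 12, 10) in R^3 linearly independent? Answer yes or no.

yes

Form the matrix with these vectors as rows and row reduce.
Swap R1 ↔ R2
2 nonzero rows, so the 2 vectors span a space of dimension 2.
Since 2 = 2, the vectors are linearly independent.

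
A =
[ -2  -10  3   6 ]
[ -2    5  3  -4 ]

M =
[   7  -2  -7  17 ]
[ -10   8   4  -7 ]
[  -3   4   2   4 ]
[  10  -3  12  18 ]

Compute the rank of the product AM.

2

First compute AM:
[[137, -82,  52, 156],
 [-113,  68,  -8, -129]]
Now row reduce the product.
R2 ← R2 + (113/137)·R1: [0, 50/137, 4780/137, -45/137]
2 nonzero rows, so rank(AM) = 2.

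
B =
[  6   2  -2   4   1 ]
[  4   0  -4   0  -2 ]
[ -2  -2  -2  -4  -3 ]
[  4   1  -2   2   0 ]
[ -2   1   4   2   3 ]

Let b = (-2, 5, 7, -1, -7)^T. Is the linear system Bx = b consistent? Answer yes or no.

Row reduce the augmented matrix [B | b].
R2 ← R2 − (2/3)·R1: [0, -4/3, -8/3, -8/3, -8/3, 19/3]
R3 ← R3 + (1/3)·R1: [0, -4/3, -8/3, -8/3, -8/3, 19/3]
R4 ← R4 − (2/3)·R1: [0, -1/3, -2/3, -2/3, -2/3, 1/3]
R5 ← R5 + (1/3)·R1: [0, 5/3, 10/3, 10/3, 10/3, -23/3]
R3 ← R3 − R2: [0, 0, 0, 0, 0, 0]
R4 ← R4 − (1/4)·R2: [0, 0, 0, 0, 0, -5/4]
R5 ← R5 + (5/4)·R2: [0, 0, 0, 0, 0, 1/4]
Swap R3 ↔ R4
R5 ← R5 + (1/5)·R3: [0, 0, 0, 0, 0, 0]
The echelon form has 3 nonzero rows; the last pivot sits in the augmented column, so rank(B) = 2 but rank([B|b]) = 3.
Since the ranks differ, the system is inconsistent.

no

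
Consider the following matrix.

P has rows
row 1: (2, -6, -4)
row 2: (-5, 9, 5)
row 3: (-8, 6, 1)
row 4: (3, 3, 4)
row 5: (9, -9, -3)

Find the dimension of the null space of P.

1

Row reduce to echelon form.
R2 ← R2 + (5/2)·R1: [0, -6, -5]
R3 ← R3 + (4)·R1: [0, -18, -15]
R4 ← R4 − (3/2)·R1: [0, 12, 10]
R5 ← R5 − (9/2)·R1: [0, 18, 15]
R3 ← R3 − (3)·R2: [0, 0, 0]
R4 ← R4 + (2)·R2: [0, 0, 0]
R5 ← R5 + (3)·R2: [0, 0, 0]
2 nonzero rows, so rank(P) = 2.
P has 3 columns; by rank–nullity, nullity = 3 − 2 = 1.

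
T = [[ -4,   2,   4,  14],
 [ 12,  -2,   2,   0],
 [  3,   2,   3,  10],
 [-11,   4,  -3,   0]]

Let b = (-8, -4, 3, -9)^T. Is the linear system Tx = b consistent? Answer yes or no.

no

Row reduce the augmented matrix [T | b].
R2 ← R2 + (3)·R1: [0, 4, 14, 42, -28]
R3 ← R3 + (3/4)·R1: [0, 7/2, 6, 41/2, -3]
R4 ← R4 − (11/4)·R1: [0, -3/2, -14, -77/2, 13]
R3 ← R3 − (7/8)·R2: [0, 0, -25/4, -65/4, 43/2]
R4 ← R4 + (3/8)·R2: [0, 0, -35/4, -91/4, 5/2]
R4 ← R4 − (7/5)·R3: [0, 0, 0, 0, -138/5]
The echelon form has 4 nonzero rows; the last pivot sits in the augmented column, so rank(T) = 3 but rank([T|b]) = 4.
Since the ranks differ, the system is inconsistent.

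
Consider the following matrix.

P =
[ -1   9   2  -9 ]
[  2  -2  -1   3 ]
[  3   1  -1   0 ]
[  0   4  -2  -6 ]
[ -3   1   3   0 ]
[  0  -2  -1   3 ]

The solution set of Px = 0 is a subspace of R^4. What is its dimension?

0

Row reduce to echelon form.
R2 ← R2 + (2)·R1: [0, 16, 3, -15]
R3 ← R3 + (3)·R1: [0, 28, 5, -27]
R5 ← R5 − (3)·R1: [0, -26, -3, 27]
R3 ← R3 − (7/4)·R2: [0, 0, -1/4, -3/4]
R4 ← R4 − (1/4)·R2: [0, 0, -11/4, -9/4]
R5 ← R5 + (13/8)·R2: [0, 0, 15/8, 21/8]
R6 ← R6 + (1/8)·R2: [0, 0, -5/8, 9/8]
R4 ← R4 − (11)·R3: [0, 0, 0, 6]
R5 ← R5 + (15/2)·R3: [0, 0, 0, -3]
R6 ← R6 − (5/2)·R3: [0, 0, 0, 3]
R5 ← R5 + (1/2)·R4: [0, 0, 0, 0]
R6 ← R6 − (1/2)·R4: [0, 0, 0, 0]
4 nonzero rows, so rank(P) = 4.
P has 4 columns; by rank–nullity, nullity = 4 − 4 = 0.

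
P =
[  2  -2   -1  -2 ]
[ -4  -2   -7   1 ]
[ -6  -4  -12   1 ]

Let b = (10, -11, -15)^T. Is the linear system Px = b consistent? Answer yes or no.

yes

Row reduce the augmented matrix [P | b].
R2 ← R2 + (2)·R1: [0, -6, -9, -3, 9]
R3 ← R3 + (3)·R1: [0, -10, -15, -5, 15]
R3 ← R3 − (5/3)·R2: [0, 0, 0, 0, 0]
The echelon form has 2 nonzero rows, and every pivot lies in the first 4 columns, so rank(P) = rank([P|b]) = 2.
The system is consistent.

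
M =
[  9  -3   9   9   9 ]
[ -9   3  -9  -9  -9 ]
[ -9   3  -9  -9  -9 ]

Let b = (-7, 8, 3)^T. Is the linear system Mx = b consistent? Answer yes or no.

no

Row reduce the augmented matrix [M | b].
R2 ← R2 + R1: [0, 0, 0, 0, 0, 1]
R3 ← R3 + R1: [0, 0, 0, 0, 0, -4]
R3 ← R3 + (4)·R2: [0, 0, 0, 0, 0, 0]
The echelon form has 2 nonzero rows; the last pivot sits in the augmented column, so rank(M) = 1 but rank([M|b]) = 2.
Since the ranks differ, the system is inconsistent.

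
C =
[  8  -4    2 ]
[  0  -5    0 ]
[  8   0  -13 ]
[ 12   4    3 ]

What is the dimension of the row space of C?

3

Row reduce to echelon form.
R3 ← R3 − R1: [0, 4, -15]
R4 ← R4 − (3/2)·R1: [0, 10, 0]
R3 ← R3 + (4/5)·R2: [0, 0, -15]
R4 ← R4 + (2)·R2: [0, 0, 0]
Echelon form has 3 nonzero rows, so rank(C) = 3.
The row space has dimension equal to the rank: 3.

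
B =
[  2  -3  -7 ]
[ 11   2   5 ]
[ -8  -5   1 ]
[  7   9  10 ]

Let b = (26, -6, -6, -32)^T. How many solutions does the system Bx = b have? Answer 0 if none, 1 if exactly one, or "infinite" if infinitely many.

1

Row reduce the augmented matrix [B | b].
R2 ← R2 − (11/2)·R1: [0, 37/2, 87/2, -149]
R3 ← R3 + (4)·R1: [0, -17, -27, 98]
R4 ← R4 − (7/2)·R1: [0, 39/2, 69/2, -123]
R3 ← R3 + (34/37)·R2: [0, 0, 480/37, -1440/37]
R4 ← R4 − (39/37)·R2: [0, 0, -420/37, 1260/37]
R4 ← R4 + (7/8)·R3: [0, 0, 0, 0]
The echelon form has 3 nonzero rows, and every pivot lies in the first 3 columns, so rank(B) = rank([B|b]) = 3.
The system is consistent.
rank = 3 = number of unknowns, so the solution is unique.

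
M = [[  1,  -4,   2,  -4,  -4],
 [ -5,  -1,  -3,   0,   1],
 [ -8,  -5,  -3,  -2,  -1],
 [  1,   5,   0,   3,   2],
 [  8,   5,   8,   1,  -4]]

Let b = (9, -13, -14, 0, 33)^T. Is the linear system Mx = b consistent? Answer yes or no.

Row reduce the augmented matrix [M | b].
R2 ← R2 + (5)·R1: [0, -21, 7, -20, -19, 32]
R3 ← R3 + (8)·R1: [0, -37, 13, -34, -33, 58]
R4 ← R4 − R1: [0, 9, -2, 7, 6, -9]
R5 ← R5 − (8)·R1: [0, 37, -8, 33, 28, -39]
R3 ← R3 − (37/21)·R2: [0, 0, 2/3, 26/21, 10/21, 34/21]
R4 ← R4 + (3/7)·R2: [0, 0, 1, -11/7, -15/7, 33/7]
R5 ← R5 + (37/21)·R2: [0, 0, 13/3, -47/21, -115/21, 365/21]
R4 ← R4 − (3/2)·R3: [0, 0, 0, -24/7, -20/7, 16/7]
R5 ← R5 − (13/2)·R3: [0, 0, 0, -72/7, -60/7, 48/7]
R5 ← R5 − (3)·R4: [0, 0, 0, 0, 0, 0]
The echelon form has 4 nonzero rows, and every pivot lies in the first 5 columns, so rank(M) = rank([M|b]) = 4.
The system is consistent.

yes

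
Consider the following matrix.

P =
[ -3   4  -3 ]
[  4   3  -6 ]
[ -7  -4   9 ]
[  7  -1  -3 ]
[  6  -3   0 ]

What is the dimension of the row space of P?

2

Row reduce to echelon form.
R2 ← R2 + (4/3)·R1: [0, 25/3, -10]
R3 ← R3 − (7/3)·R1: [0, -40/3, 16]
R4 ← R4 + (7/3)·R1: [0, 25/3, -10]
R5 ← R5 + (2)·R1: [0, 5, -6]
R3 ← R3 + (8/5)·R2: [0, 0, 0]
R4 ← R4 − R2: [0, 0, 0]
R5 ← R5 − (3/5)·R2: [0, 0, 0]
Echelon form has 2 nonzero rows, so rank(P) = 2.
The row space has dimension equal to the rank: 2.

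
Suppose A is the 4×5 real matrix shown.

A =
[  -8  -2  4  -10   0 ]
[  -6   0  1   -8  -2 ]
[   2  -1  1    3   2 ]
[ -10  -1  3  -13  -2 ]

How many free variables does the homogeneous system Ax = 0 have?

Row reduce to echelon form.
R2 ← R2 − (3/4)·R1: [0, 3/2, -2, -1/2, -2]
R3 ← R3 + (1/4)·R1: [0, -3/2, 2, 1/2, 2]
R4 ← R4 − (5/4)·R1: [0, 3/2, -2, -1/2, -2]
R3 ← R3 + R2: [0, 0, 0, 0, 0]
R4 ← R4 − R2: [0, 0, 0, 0, 0]
2 nonzero rows, so rank(A) = 2.
A has 5 columns; by rank–nullity, nullity = 5 − 2 = 3.

3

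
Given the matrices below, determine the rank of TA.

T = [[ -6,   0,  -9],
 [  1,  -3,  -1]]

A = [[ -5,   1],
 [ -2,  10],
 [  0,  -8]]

2

First compute TA:
[[ 30,  66],
 [  1, -21]]
Now row reduce the product.
R2 ← R2 − (1/30)·R1: [0, -116/5]
2 nonzero rows, so rank(TA) = 2.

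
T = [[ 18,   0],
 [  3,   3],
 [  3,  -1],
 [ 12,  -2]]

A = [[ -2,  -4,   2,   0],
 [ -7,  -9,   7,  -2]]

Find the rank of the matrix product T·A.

First compute TA:
[[-36, -72,  36,   0],
 [-27, -39,  27,  -6],
 [  1,  -3,  -1,   2],
 [-10, -30,  10,   4]]
Now row reduce the product.
R2 ← R2 − (3/4)·R1: [0, 15, 0, -6]
R3 ← R3 + (1/36)·R1: [0, -5, 0, 2]
R4 ← R4 − (5/18)·R1: [0, -10, 0, 4]
R3 ← R3 + (1/3)·R2: [0, 0, 0, 0]
R4 ← R4 + (2/3)·R2: [0, 0, 0, 0]
2 nonzero rows, so rank(TA) = 2.

2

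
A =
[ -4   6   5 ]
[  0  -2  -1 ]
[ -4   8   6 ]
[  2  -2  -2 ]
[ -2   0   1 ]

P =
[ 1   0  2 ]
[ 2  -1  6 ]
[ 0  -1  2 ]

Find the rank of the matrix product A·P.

First compute AP:
[[  8, -11,  38],
 [ -4,   3, -14],
 [ 12, -14,  52],
 [ -2,   4, -12],
 [ -2,  -1,  -2]]
Now row reduce the product.
R2 ← R2 + (1/2)·R1: [0, -5/2, 5]
R3 ← R3 − (3/2)·R1: [0, 5/2, -5]
R4 ← R4 + (1/4)·R1: [0, 5/4, -5/2]
R5 ← R5 + (1/4)·R1: [0, -15/4, 15/2]
R3 ← R3 + R2: [0, 0, 0]
R4 ← R4 + (1/2)·R2: [0, 0, 0]
R5 ← R5 − (3/2)·R2: [0, 0, 0]
2 nonzero rows, so rank(AP) = 2.

2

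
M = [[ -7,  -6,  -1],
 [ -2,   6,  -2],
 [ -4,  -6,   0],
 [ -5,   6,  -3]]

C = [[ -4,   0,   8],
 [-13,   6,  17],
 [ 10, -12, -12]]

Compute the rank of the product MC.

First compute MC:
[[ 96, -24, -146],
 [-90,  60, 110],
 [ 94, -36, -134],
 [-88,  72,  98]]
Now row reduce the product.
R2 ← R2 + (15/16)·R1: [0, 75/2, -215/8]
R3 ← R3 − (47/48)·R1: [0, -25/2, 215/24]
R4 ← R4 + (11/12)·R1: [0, 50, -215/6]
R3 ← R3 + (1/3)·R2: [0, 0, 0]
R4 ← R4 − (4/3)·R2: [0, 0, 0]
2 nonzero rows, so rank(MC) = 2.

2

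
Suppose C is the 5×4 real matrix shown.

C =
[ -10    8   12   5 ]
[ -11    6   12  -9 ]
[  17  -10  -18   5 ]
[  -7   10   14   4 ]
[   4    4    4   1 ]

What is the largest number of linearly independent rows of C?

3

Row reduce to echelon form.
R2 ← R2 − (11/10)·R1: [0, -14/5, -6/5, -29/2]
R3 ← R3 + (17/10)·R1: [0, 18/5, 12/5, 27/2]
R4 ← R4 − (7/10)·R1: [0, 22/5, 28/5, 1/2]
R5 ← R5 + (2/5)·R1: [0, 36/5, 44/5, 3]
R3 ← R3 + (9/7)·R2: [0, 0, 6/7, -36/7]
R4 ← R4 + (11/7)·R2: [0, 0, 26/7, -156/7]
R5 ← R5 + (18/7)·R2: [0, 0, 40/7, -240/7]
R4 ← R4 − (13/3)·R3: [0, 0, 0, 0]
R5 ← R5 − (20/3)·R3: [0, 0, 0, 0]
Echelon form has 3 nonzero rows, so rank(C) = 3.
The rank gives the maximum number of linearly independent rows: 3.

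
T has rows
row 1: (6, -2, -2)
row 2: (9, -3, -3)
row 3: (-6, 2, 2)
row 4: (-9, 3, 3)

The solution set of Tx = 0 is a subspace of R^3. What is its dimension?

2

Row reduce to echelon form.
R2 ← R2 − (3/2)·R1: [0, 0, 0]
R3 ← R3 + R1: [0, 0, 0]
R4 ← R4 + (3/2)·R1: [0, 0, 0]
1 nonzero row, so rank(T) = 1.
T has 3 columns; by rank–nullity, nullity = 3 − 1 = 2.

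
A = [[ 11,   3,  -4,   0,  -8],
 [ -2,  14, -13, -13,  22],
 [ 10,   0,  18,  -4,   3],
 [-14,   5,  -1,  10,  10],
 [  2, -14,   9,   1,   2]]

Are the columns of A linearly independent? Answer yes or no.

Row reduce A to echelon form.
R2 ← R2 + (2/11)·R1: [0, 160/11, -151/11, -13, 226/11]
R3 ← R3 − (10/11)·R1: [0, -30/11, 238/11, -4, 113/11]
R4 ← R4 + (14/11)·R1: [0, 97/11, -67/11, 10, -2/11]
R5 ← R5 − (2/11)·R1: [0, -160/11, 107/11, 1, 38/11]
R3 ← R3 + (3/16)·R2: [0, 0, 305/16, -103/16, 113/8]
R4 ← R4 − (97/160)·R2: [0, 0, 357/160, 2861/160, -1011/80]
R5 ← R5 + R2: [0, 0, -4, -12, 24]
R4 ← R4 − (357/3050)·R3: [0, 0, 0, 28418/1525, -43587/3050]
R5 ← R5 + (64/305)·R3: [0, 0, 0, -4072/305, 8224/305]
R5 ← R5 + (10180/14209)·R4: [0, 0, 0, 0, 237650/14209]
5 pivots among 5 columns.
Every column is a pivot column, so the columns are linearly independent.

yes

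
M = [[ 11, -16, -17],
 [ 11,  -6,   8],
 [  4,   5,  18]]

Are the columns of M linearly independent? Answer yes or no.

Row reduce M to echelon form.
R2 ← R2 − R1: [0, 10, 25]
R3 ← R3 − (4/11)·R1: [0, 119/11, 266/11]
R3 ← R3 − (119/110)·R2: [0, 0, -63/22]
3 pivots among 3 columns.
Every column is a pivot column, so the columns are linearly independent.

yes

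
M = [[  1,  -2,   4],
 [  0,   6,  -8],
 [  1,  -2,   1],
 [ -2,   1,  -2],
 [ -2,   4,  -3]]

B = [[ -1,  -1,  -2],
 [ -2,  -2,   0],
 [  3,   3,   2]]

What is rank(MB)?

First compute MB:
[[ 15,  15,   6],
 [-36, -36, -16],
 [  6,   6,   0],
 [ -6,  -6,   0],
 [-15, -15,  -2]]
Now row reduce the product.
R2 ← R2 + (12/5)·R1: [0, 0, -8/5]
R3 ← R3 − (2/5)·R1: [0, 0, -12/5]
R4 ← R4 + (2/5)·R1: [0, 0, 12/5]
R5 ← R5 + R1: [0, 0, 4]
R3 ← R3 − (3/2)·R2: [0, 0, 0]
R4 ← R4 + (3/2)·R2: [0, 0, 0]
R5 ← R5 + (5/2)·R2: [0, 0, 0]
2 nonzero rows, so rank(MB) = 2.

2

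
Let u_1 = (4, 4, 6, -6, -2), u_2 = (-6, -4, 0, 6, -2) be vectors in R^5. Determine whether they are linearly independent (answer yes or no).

Form the matrix with these vectors as rows and row reduce.
R2 ← R2 + (3/2)·R1: [0, 2, 9, -3, -5]
2 nonzero rows, so the 2 vectors span a space of dimension 2.
Since 2 = 2, the vectors are linearly independent.

yes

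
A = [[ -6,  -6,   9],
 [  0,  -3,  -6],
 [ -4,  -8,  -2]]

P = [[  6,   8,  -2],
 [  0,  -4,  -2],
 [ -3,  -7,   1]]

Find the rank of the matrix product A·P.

2

First compute AP:
[[-63, -87,  33],
 [ 18,  54,   0],
 [-18,  14,  22]]
Now row reduce the product.
R2 ← R2 + (2/7)·R1: [0, 204/7, 66/7]
R3 ← R3 − (2/7)·R1: [0, 272/7, 88/7]
R3 ← R3 − (4/3)·R2: [0, 0, 0]
2 nonzero rows, so rank(AP) = 2.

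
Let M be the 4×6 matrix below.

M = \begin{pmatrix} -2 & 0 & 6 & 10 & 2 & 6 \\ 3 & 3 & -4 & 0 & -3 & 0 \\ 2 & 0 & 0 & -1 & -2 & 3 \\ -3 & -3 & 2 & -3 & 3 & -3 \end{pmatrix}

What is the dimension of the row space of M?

Row reduce to echelon form.
R2 ← R2 + (3/2)·R1: [0, 3, 5, 15, 0, 9]
R3 ← R3 + R1: [0, 0, 6, 9, 0, 9]
R4 ← R4 − (3/2)·R1: [0, -3, -7, -18, 0, -12]
R4 ← R4 + R2: [0, 0, -2, -3, 0, -3]
R4 ← R4 + (1/3)·R3: [0, 0, 0, 0, 0, 0]
Echelon form has 3 nonzero rows, so rank(M) = 3.
The row space has dimension equal to the rank: 3.

3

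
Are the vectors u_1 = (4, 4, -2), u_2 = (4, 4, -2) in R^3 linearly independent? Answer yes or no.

no

Form the matrix with these vectors as rows and row reduce.
R2 ← R2 − R1: [0, 0, 0]
1 nonzero row, so the 2 vectors span a space of dimension 1.
Since 1 < 2, the vectors are linearly dependent.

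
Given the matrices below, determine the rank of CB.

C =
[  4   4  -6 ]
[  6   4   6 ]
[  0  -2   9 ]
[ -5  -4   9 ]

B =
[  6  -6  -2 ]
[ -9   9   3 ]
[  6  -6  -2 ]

First compute CB:
[[-48,  48,  16],
 [ 36, -36, -12],
 [ 72, -72, -24],
 [ 60, -60, -20]]
Now row reduce the product.
R2 ← R2 + (3/4)·R1: [0, 0, 0]
R3 ← R3 + (3/2)·R1: [0, 0, 0]
R4 ← R4 + (5/4)·R1: [0, 0, 0]
1 nonzero row, so rank(CB) = 1.

1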